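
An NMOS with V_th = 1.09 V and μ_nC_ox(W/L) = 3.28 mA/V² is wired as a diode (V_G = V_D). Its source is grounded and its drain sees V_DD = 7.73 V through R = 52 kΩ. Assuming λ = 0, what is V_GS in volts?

V_GS = 1.36 V

With gate tied to drain, V_GS = V_DS ≥ V_GS − V_th, so the device is in saturation.
KCL at the drain: ½ k_n (V_GS − V_th)² = (V_DD − V_GS)/R.
Let x = V_GS − 1.09. Then 85.3 x² + x − 6.64 = 0, giving x = 0.273 V (positive root), so V_GS = 1.36 V.
I_D = (V_DD − V_GS)/R = (7.73 − 1.36) / 52 = 0.122 mA.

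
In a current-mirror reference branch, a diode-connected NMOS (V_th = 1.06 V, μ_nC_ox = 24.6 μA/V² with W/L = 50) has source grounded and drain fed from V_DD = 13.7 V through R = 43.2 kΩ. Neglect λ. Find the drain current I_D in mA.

With gate tied to drain, V_GS = V_DS ≥ V_GS − V_th, so the device is in saturation.
k_n = μ_nC_ox · (W/L) = 1.23 mA/V².
KCL at the drain: ½ k_n (V_GS − V_th)² = (V_DD − V_GS)/R.
Let x = V_GS − 1.06. Then 26.6 x² + x − 12.64 = 0, giving x = 0.671 V (positive root), so V_GS = 1.73 V.
I_D = (V_DD − V_GS)/R = (13.7 − 1.73) / 43.2 = 0.277 mA.

I_D = 0.277 mA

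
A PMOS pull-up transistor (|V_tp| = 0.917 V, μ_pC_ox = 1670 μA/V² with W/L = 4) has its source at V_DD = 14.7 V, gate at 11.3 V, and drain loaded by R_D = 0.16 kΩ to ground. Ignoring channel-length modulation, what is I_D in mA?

I_D = 20.6 mA

V_SG = V_DD − V_G = 14.7 − 11.3 = 3.4 V, so V_ov = 3.4 − 0.917 = 2.48 V.
k_p = μ_pC_ox · (W/L) = 6.68 mA/V².
Assume saturation: I_D = ½ k_p V_ov² = 0.5 × 6.68 × 2.48² = 20.6 mA, giving V_SD = V_DD − I_D R_D = 14.7 − 20.6 × 0.16 = 11.4 V.
V_SD = 11.4 V ≥ V_ov = 2.48 V, confirming saturation.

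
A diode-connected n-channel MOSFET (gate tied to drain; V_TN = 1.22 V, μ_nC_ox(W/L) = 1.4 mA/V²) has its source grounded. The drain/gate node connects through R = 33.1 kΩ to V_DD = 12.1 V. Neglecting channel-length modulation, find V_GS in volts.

With gate tied to drain, V_GS = V_DS ≥ V_GS − V_TN, so the device is in saturation.
KCL at the drain: ½ k_n (V_GS − V_TN)² = (V_DD − V_GS)/R.
Let x = V_GS − 1.22. Then 23.2 x² + x − 10.88 = 0, giving x = 0.664 V (positive root), so V_GS = 1.88 V.
I_D = (V_DD − V_GS)/R = (12.1 − 1.88) / 33.1 = 0.309 mA.

V_GS = 1.88 V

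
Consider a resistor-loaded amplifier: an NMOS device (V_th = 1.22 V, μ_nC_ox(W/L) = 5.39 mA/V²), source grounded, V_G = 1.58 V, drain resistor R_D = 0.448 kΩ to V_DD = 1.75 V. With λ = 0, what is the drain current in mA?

I_D = 0.349 mA

V_GS = V_G = 1.58 V, so V_ov = 1.58 − 1.22 = 0.36 V.
Assume saturation: I_D = ½ k_n V_ov² = 0.5 × 5.39 × 0.36² = 0.349 mA, giving V_DS = V_DD − I_D R_D = 1.75 − 0.349 × 0.448 = 1.59 V.
V_DS = 1.59 V ≥ V_ov = 0.36 V, confirming saturation.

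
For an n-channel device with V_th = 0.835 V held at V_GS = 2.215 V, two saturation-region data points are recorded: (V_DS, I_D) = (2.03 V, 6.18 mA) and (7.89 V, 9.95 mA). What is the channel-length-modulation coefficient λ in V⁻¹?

With V_GS fixed, I_D ∝ (1 + λ V_DS) in saturation, so I_D2/I_D1 = (1 + λ V_DS2)/(1 + λ V_DS1).
9.95/6.18 = 1.61 = (1 + 7.89 λ)/(1 + 2.03 λ).
Solving: λ (I_D1 V_DS2 − I_D2 V_DS1) = I_D2 − I_D1, so λ = (9.95 − 6.18) / (6.18 × 7.89 − 9.95 × 2.03) = 3.77 / 28.6 = 0.132 V⁻¹.

λ = 0.132 V⁻¹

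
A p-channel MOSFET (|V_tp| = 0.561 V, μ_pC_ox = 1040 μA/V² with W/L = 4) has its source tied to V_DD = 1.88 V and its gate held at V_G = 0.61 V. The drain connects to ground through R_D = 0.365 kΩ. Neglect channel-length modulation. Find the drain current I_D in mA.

I_D = 1.05 mA

V_SG = V_DD − V_G = 1.88 − 0.61 = 1.27 V, so V_ov = 1.27 − 0.561 = 0.709 V.
k_p = μ_pC_ox · (W/L) = 4.16 mA/V².
Assume saturation: I_D = ½ k_p V_ov² = 0.5 × 4.16 × 0.709² = 1.05 mA, giving V_SD = V_DD − I_D R_D = 1.88 − 1.05 × 0.365 = 1.5 V.
V_SD = 1.5 V ≥ V_ov = 0.709 V, confirming saturation.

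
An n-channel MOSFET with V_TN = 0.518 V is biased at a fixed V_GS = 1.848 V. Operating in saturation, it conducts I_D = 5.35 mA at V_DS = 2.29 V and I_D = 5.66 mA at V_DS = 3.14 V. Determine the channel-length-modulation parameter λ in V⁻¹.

λ = 0.0808 V⁻¹

With V_GS fixed, I_D ∝ (1 + λ V_DS) in saturation, so I_D2/I_D1 = (1 + λ V_DS2)/(1 + λ V_DS1).
5.66/5.35 = 1.058 = (1 + 3.14 λ)/(1 + 2.29 λ).
Solving: λ (I_D1 V_DS2 − I_D2 V_DS1) = I_D2 − I_D1, so λ = (5.66 − 5.35) / (5.35 × 3.14 − 5.66 × 2.29) = 0.31 / 3.84 = 0.0808 V⁻¹.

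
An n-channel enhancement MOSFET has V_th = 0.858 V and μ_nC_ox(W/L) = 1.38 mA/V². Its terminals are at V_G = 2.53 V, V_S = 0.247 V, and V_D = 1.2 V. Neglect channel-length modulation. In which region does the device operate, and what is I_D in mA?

V_GS = V_G − V_S = 2.53 − 0.247 = 2.28 V; V_DS = V_D − V_S = 1.2 − 0.247 = 0.953 V.
V_ov = V_GS − V_th = 2.28 − 0.858 = 1.42 V.
Since V_DS = 0.953 V < V_ov = 1.42 V, the device is in the triode region.
I_D = k_n [V_ov · V_DS − ½ V_DS²] = 1.38 × [1.42 × 0.953 − 0.5 × 0.953²] = 1.25 mA.

Triode; I_D = 1.25 mA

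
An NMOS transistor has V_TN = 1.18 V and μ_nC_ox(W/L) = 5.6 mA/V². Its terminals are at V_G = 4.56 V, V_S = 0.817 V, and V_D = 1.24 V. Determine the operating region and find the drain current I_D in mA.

Triode; I_D = 5.57 mA

V_GS = V_G − V_S = 4.56 − 0.817 = 3.74 V; V_DS = V_D − V_S = 1.24 − 0.817 = 0.423 V.
V_ov = V_GS − V_TN = 3.74 − 1.18 = 2.56 V.
Since V_DS = 0.423 V < V_ov = 2.56 V, the device is in the triode region.
I_D = k_n [V_ov · V_DS − ½ V_DS²] = 5.6 × [2.56 × 0.423 − 0.5 × 0.423²] = 5.57 mA.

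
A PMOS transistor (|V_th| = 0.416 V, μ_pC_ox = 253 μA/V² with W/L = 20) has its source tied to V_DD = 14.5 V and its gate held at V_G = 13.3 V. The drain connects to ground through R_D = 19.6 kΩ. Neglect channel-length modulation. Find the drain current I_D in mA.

I_D = 0.729 mA

V_SG = V_DD − V_G = 14.5 − 13.3 = 1.2 V, so V_ov = 1.2 − 0.416 = 0.784 V.
k_p = μ_pC_ox · (W/L) = 5.06 mA/V².
Assume saturation: I_D = ½ k_p V_ov² = 0.5 × 5.06 × 0.784² = 1.56 mA, giving V_SD = V_DD − I_D R_D = 14.5 − 1.56 × 19.6 = -16 V.
But -16 V < V_ov = 0.784 V, so the device is actually in triode.
In triode I_D = k_p[V_ov V_SD − ½ V_SD²] and I_D = (V_DD − V_SD)/R_D. Equating: 49.6 V_SD² − 78.75 V_SD + 14.5 = 0, giving V_SD = 0.213 V (the root below V_ov).
I_D = (14.5 − 0.213) / 19.6 = 0.729 mA.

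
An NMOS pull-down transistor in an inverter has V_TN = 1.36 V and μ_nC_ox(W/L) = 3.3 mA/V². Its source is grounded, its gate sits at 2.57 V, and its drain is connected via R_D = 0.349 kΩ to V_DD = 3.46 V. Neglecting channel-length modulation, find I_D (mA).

V_GS = V_G = 2.57 V, so V_ov = 2.57 − 1.36 = 1.21 V.
Assume saturation: I_D = ½ k_n V_ov² = 0.5 × 3.3 × 1.21² = 2.42 mA, giving V_DS = V_DD − I_D R_D = 3.46 − 2.42 × 0.349 = 2.62 V.
V_DS = 2.62 V ≥ V_ov = 1.21 V, confirming saturation.

I_D = 2.42 mA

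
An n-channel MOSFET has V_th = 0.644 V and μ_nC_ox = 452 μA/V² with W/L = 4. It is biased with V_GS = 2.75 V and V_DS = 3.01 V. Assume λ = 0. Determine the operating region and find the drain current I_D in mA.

k_n = μ_nC_ox · (W/L) = 1.808 mA/V².
V_ov = V_GS − V_th = 2.75 − 0.644 = 2.11 V.
Since V_DS = 3.01 V ≥ V_ov = 2.11 V, the device is in saturation.
I_D = ½ k_n V_ov² = 0.5 × 1.808 × 2.11² = 4.01 mA.

Saturation; I_D = 4.01 mA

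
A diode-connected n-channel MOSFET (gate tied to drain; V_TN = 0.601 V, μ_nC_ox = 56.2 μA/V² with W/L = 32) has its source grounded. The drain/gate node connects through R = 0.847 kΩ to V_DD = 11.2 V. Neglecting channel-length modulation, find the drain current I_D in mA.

With gate tied to drain, V_GS = V_DS ≥ V_GS − V_TN, so the device is in saturation.
k_n = μ_nC_ox · (W/L) = 1.798 mA/V².
KCL at the drain: ½ k_n (V_GS − V_TN)² = (V_DD − V_GS)/R.
Let x = V_GS − 0.601. Then 0.762 x² + x − 10.6 = 0, giving x = 3.13 V (positive root), so V_GS = 3.73 V.
I_D = (V_DD − V_GS)/R = (11.2 − 3.73) / 0.847 = 8.82 mA.

I_D = 8.82 mA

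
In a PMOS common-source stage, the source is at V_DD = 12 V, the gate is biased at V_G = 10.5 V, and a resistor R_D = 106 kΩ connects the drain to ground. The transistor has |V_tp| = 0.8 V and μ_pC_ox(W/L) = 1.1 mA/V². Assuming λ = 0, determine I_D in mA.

V_SG = V_DD − V_G = 12 − 10.5 = 1.5 V, so V_ov = 1.5 − 0.8 = 0.7 V.
Assume saturation: I_D = ½ k_p V_ov² = 0.5 × 1.1 × 0.7² = 0.269 mA, giving V_SD = V_DD − I_D R_D = 12 − 0.269 × 106 = -16.6 V.
But -16.6 V < V_ov = 0.7 V, so the device is actually in triode.
In triode I_D = k_p[V_ov V_SD − ½ V_SD²] and I_D = (V_DD − V_SD)/R_D. Equating: 58.3 V_SD² − 82.62 V_SD + 12 = 0, giving V_SD = 0.164 V (the root below V_ov).
I_D = (12 − 0.164) / 106 = 0.112 mA.

I_D = 0.112 mA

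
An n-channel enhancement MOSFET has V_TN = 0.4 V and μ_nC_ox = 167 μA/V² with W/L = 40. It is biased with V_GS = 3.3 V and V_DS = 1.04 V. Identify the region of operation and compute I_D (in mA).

k_n = μ_nC_ox · (W/L) = 6.68 mA/V².
V_ov = V_GS − V_TN = 3.3 − 0.4 = 2.9 V.
Since V_DS = 1.04 V < V_ov = 2.9 V, the device is in the triode region.
I_D = k_n [V_ov · V_DS − ½ V_DS²] = 6.68 × [2.9 × 1.04 − 0.5 × 1.04²] = 16.5 mA.

Triode; I_D = 16.5 mA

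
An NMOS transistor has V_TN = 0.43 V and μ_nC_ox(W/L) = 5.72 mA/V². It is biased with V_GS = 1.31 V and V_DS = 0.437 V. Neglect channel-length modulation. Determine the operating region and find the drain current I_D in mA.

V_ov = V_GS − V_TN = 1.31 − 0.43 = 0.88 V.
Since V_DS = 0.437 V < V_ov = 0.88 V, the device is in the triode region.
I_D = k_n [V_ov · V_DS − ½ V_DS²] = 5.72 × [0.88 × 0.437 − 0.5 × 0.437²] = 1.65 mA.

Triode; I_D = 1.65 mA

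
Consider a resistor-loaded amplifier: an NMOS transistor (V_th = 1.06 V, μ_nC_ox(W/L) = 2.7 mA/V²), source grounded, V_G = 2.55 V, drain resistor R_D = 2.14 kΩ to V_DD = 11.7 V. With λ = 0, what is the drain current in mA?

I_D = 3.00 mA

V_GS = V_G = 2.55 V, so V_ov = 2.55 − 1.06 = 1.49 V.
Assume saturation: I_D = ½ k_n V_ov² = 0.5 × 2.7 × 1.49² = 3 mA, giving V_DS = V_DD − I_D R_D = 11.7 − 3 × 2.14 = 5.29 V.
V_DS = 5.29 V ≥ V_ov = 1.49 V, confirming saturation.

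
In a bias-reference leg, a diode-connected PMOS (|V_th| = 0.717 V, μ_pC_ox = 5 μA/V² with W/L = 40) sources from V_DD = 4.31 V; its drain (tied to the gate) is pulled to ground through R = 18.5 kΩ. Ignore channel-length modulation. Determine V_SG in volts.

With gate tied to drain, V_SG = V_SD ≥ V_SG − |V_th|, so the device is in saturation.
k_p = μ_pC_ox · (W/L) = 0.2 mA/V².
KCL at the drain: ½ k_p (V_SG − |V_th|)² = (V_DD − V_SG)/R.
Let x = V_SG − 0.717. Then 1.85 x² + x − 3.593 = 0, giving x = 1.15 V (positive root), so V_SG = 1.87 V.
I_D = (V_DD − V_SG)/R = (4.31 − 1.87) / 18.5 = 0.132 mA.

V_SG = 1.87 V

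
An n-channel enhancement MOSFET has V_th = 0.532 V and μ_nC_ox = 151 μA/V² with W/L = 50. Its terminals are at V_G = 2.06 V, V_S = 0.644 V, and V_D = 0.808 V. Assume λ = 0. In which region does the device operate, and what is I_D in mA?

Triode; I_D = 0.993 mA

V_GS = V_G − V_S = 2.06 − 0.644 = 1.42 V; V_DS = V_D − V_S = 0.808 − 0.644 = 0.164 V.
k_n = μ_nC_ox · (W/L) = 7.55 mA/V².
V_ov = V_GS − V_th = 1.42 − 0.532 = 0.884 V.
Since V_DS = 0.164 V < V_ov = 0.884 V, the device is in the triode region.
I_D = k_n [V_ov · V_DS − ½ V_DS²] = 7.55 × [0.884 × 0.164 − 0.5 × 0.164²] = 0.993 mA.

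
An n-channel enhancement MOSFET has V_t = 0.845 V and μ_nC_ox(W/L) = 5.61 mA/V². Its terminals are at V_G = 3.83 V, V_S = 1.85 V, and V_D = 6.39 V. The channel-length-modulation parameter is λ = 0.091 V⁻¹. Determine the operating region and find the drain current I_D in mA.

Saturation; I_D = 5.11 mA

V_GS = V_G − V_S = 3.83 − 1.85 = 1.98 V; V_DS = V_D − V_S = 6.39 − 1.85 = 4.54 V.
V_ov = V_GS − V_t = 1.98 − 0.845 = 1.14 V.
Since V_DS = 4.54 V ≥ V_ov = 1.14 V, the device is in saturation.
I_D = ½ k_n V_ov² (1 + λ V_DS) = 0.5 × 5.61 × 1.14² × (1 + 0.091 × 4.54) = 5.11 mA.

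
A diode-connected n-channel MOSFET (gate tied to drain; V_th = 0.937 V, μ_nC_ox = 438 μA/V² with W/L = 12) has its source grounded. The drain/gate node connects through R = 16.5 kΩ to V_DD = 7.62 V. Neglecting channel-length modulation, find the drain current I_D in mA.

With gate tied to drain, V_GS = V_DS ≥ V_GS − V_th, so the device is in saturation.
k_n = μ_nC_ox · (W/L) = 5.256 mA/V².
KCL at the drain: ½ k_n (V_GS − V_th)² = (V_DD − V_GS)/R.
Let x = V_GS − 0.937. Then 43.4 x² + x − 6.683 = 0, giving x = 0.381 V (positive root), so V_GS = 1.32 V.
I_D = (V_DD − V_GS)/R = (7.62 − 1.32) / 16.5 = 0.382 mA.

I_D = 0.382 mA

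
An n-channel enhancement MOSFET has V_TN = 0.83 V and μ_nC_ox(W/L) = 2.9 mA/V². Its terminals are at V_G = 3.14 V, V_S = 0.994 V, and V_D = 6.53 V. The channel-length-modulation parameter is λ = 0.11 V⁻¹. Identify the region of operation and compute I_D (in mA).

Saturation; I_D = 4.04 mA

V_GS = V_G − V_S = 3.14 − 0.994 = 2.15 V; V_DS = V_D − V_S = 6.53 − 0.994 = 5.54 V.
V_ov = V_GS − V_TN = 2.15 − 0.83 = 1.32 V.
Since V_DS = 5.54 V ≥ V_ov = 1.32 V, the device is in saturation.
I_D = ½ k_n V_ov² (1 + λ V_DS) = 0.5 × 2.9 × 1.32² × (1 + 0.11 × 5.54) = 4.04 mA.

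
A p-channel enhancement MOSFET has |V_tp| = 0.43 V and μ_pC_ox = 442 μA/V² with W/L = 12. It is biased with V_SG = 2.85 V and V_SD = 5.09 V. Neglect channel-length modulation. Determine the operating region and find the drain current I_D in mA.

k_p = μ_pC_ox · (W/L) = 5.304 mA/V².
V_ov = V_SG − |V_tp| = 2.85 − 0.43 = 2.42 V.
Since V_SD = 5.09 V ≥ V_ov = 2.42 V, the device is in saturation.
I_D = ½ k_p V_ov² = 0.5 × 5.304 × 2.42² = 15.5 mA.

Saturation; I_D = 15.5 mA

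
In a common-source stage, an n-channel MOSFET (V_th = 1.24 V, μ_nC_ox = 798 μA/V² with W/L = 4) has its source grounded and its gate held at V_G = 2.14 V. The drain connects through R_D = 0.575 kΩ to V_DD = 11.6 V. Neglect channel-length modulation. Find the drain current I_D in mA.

V_GS = V_G = 2.14 V, so V_ov = 2.14 − 1.24 = 0.9 V.
k_n = μ_nC_ox · (W/L) = 3.192 mA/V².
Assume saturation: I_D = ½ k_n V_ov² = 0.5 × 3.192 × 0.9² = 1.29 mA, giving V_DS = V_DD − I_D R_D = 11.6 − 1.29 × 0.575 = 10.9 V.
V_DS = 10.9 V ≥ V_ov = 0.9 V, confirming saturation.

I_D = 1.29 mA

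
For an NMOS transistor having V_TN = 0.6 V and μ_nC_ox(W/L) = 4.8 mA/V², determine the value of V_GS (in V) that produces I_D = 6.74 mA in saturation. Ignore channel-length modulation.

In saturation I_D = ½ k_n (V_GS − V_TN)², so V_GS − V_TN = √(2 I_D / k_n) = √(2 × 6.74 / 4.8) = 1.68 V.
V_GS = 0.6 + 1.68 = 2.28 V.

V_GS = 2.28 V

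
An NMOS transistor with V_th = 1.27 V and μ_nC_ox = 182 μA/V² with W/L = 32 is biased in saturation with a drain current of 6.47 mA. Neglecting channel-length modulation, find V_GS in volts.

V_GS = 2.76 V

k_n = μ_nC_ox · (W/L) = 5.824 mA/V².
In saturation I_D = ½ k_n (V_GS − V_th)², so V_GS − V_th = √(2 I_D / k_n) = √(2 × 6.47 / 5.824) = 1.49 V.
V_GS = 1.27 + 1.49 = 2.76 V.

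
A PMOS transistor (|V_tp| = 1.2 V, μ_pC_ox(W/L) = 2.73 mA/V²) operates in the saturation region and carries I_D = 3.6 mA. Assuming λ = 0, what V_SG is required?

V_SG = 2.82 V

In saturation I_D = ½ k_p (V_SG − |V_tp|)², so V_SG − |V_tp| = √(2 I_D / k_p) = √(2 × 3.6 / 2.73) = 1.62 V.
V_SG = 1.2 + 1.62 = 2.82 V.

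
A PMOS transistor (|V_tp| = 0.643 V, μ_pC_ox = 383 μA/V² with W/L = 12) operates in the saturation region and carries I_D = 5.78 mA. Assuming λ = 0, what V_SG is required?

k_p = μ_pC_ox · (W/L) = 4.596 mA/V².
In saturation I_D = ½ k_p (V_SG − |V_tp|)², so V_SG − |V_tp| = √(2 I_D / k_p) = √(2 × 5.78 / 4.596) = 1.59 V.
V_SG = 0.643 + 1.59 = 2.23 V.

V_SG = 2.23 V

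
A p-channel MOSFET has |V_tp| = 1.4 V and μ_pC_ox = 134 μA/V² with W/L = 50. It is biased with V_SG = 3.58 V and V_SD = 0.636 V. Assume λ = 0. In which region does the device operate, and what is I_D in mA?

k_p = μ_pC_ox · (W/L) = 6.7 mA/V².
V_ov = V_SG − |V_tp| = 3.58 − 1.4 = 2.18 V.
Since V_SD = 0.636 V < V_ov = 2.18 V, the device is in the triode region.
I_D = k_p [V_ov · V_SD − ½ V_SD²] = 6.7 × [2.18 × 0.636 − 0.5 × 0.636²] = 7.93 mA.

Triode; I_D = 7.93 mA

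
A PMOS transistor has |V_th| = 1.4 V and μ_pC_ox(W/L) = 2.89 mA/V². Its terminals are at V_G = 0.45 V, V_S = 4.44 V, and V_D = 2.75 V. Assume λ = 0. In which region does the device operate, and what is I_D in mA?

V_SG = V_S − V_G = 4.44 − 0.45 = 3.99 V; V_SD = V_S − V_D = 4.44 − 2.75 = 1.69 V.
V_ov = V_SG − |V_th| = 3.99 − 1.4 = 2.59 V.
Since V_SD = 1.69 V < V_ov = 2.59 V, the device is in the triode region.
I_D = k_p [V_ov · V_SD − ½ V_SD²] = 2.89 × [2.59 × 1.69 − 0.5 × 1.69²] = 8.52 mA.

Triode; I_D = 8.52 mA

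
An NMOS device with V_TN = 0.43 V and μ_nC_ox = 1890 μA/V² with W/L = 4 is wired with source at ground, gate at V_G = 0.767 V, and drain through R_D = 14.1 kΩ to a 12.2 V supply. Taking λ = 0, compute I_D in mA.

V_GS = V_G = 0.767 V, so V_ov = 0.767 − 0.43 = 0.337 V.
k_n = μ_nC_ox · (W/L) = 7.56 mA/V².
Assume saturation: I_D = ½ k_n V_ov² = 0.5 × 7.56 × 0.337² = 0.429 mA, giving V_DS = V_DD − I_D R_D = 12.2 − 0.429 × 14.1 = 6.15 V.
V_DS = 6.15 V ≥ V_ov = 0.337 V, confirming saturation.

I_D = 0.429 mA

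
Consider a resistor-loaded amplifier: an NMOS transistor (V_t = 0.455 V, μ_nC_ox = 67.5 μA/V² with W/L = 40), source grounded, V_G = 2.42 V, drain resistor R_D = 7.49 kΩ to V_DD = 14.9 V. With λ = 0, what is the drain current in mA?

I_D = 1.94 mA

V_GS = V_G = 2.42 V, so V_ov = 2.42 − 0.455 = 1.96 V.
k_n = μ_nC_ox · (W/L) = 2.7 mA/V².
Assume saturation: I_D = ½ k_n V_ov² = 0.5 × 2.7 × 1.96² = 5.21 mA, giving V_DS = V_DD − I_D R_D = 14.9 − 5.21 × 7.49 = -24.1 V.
But -24.1 V < V_ov = 1.96 V, so the device is actually in triode.
In triode I_D = k_n[V_ov V_DS − ½ V_DS²] and I_D = (V_DD − V_DS)/R_D. Equating: 10.1 V_DS² − 40.74 V_DS + 14.9 = 0, giving V_DS = 0.407 V (the root below V_ov).
I_D = (14.9 − 0.407) / 7.49 = 1.94 mA.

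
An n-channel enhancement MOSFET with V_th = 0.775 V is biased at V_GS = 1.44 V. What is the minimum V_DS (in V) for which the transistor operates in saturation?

The boundary between triode and saturation is V_DS = V_GS − V_th = V_ov.
V_ov = 1.44 − 0.775 = 0.665 V.

V_DS,sat = 0.665 V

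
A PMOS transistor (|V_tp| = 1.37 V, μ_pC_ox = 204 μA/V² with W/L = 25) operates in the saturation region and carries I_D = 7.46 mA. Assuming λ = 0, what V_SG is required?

V_SG = 3.08 V

k_p = μ_pC_ox · (W/L) = 5.1 mA/V².
In saturation I_D = ½ k_p (V_SG − |V_tp|)², so V_SG − |V_tp| = √(2 I_D / k_p) = √(2 × 7.46 / 5.1) = 1.71 V.
V_SG = 1.37 + 1.71 = 3.08 V.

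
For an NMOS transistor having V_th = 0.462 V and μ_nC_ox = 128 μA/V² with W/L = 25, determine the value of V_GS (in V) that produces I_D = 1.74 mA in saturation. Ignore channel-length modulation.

k_n = μ_nC_ox · (W/L) = 3.2 mA/V².
In saturation I_D = ½ k_n (V_GS − V_th)², so V_GS − V_th = √(2 I_D / k_n) = √(2 × 1.74 / 3.2) = 1.04 V.
V_GS = 0.462 + 1.04 = 1.5 V.

V_GS = 1.50 V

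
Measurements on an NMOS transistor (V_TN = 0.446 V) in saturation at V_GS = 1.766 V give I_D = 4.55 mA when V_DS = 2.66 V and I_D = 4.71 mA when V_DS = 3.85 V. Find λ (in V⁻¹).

λ = 0.0321 V⁻¹

With V_GS fixed, I_D ∝ (1 + λ V_DS) in saturation, so I_D2/I_D1 = (1 + λ V_DS2)/(1 + λ V_DS1).
4.71/4.55 = 1.035 = (1 + 3.85 λ)/(1 + 2.66 λ).
Solving: λ (I_D1 V_DS2 − I_D2 V_DS1) = I_D2 − I_D1, so λ = (4.71 − 4.55) / (4.55 × 3.85 − 4.71 × 2.66) = 0.16 / 4.99 = 0.0321 V⁻¹.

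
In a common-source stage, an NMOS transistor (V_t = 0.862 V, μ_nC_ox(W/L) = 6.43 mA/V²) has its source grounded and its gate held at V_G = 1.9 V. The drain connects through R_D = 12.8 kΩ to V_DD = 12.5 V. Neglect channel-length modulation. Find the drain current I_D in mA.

V_GS = V_G = 1.9 V, so V_ov = 1.9 − 0.862 = 1.04 V.
Assume saturation: I_D = ½ k_n V_ov² = 0.5 × 6.43 × 1.04² = 3.46 mA, giving V_DS = V_DD − I_D R_D = 12.5 − 3.46 × 12.8 = -31.8 V.
But -31.8 V < V_ov = 1.04 V, so the device is actually in triode.
In triode I_D = k_n[V_ov V_DS − ½ V_DS²] and I_D = (V_DD − V_DS)/R_D. Equating: 41.2 V_DS² − 86.43 V_DS + 12.5 = 0, giving V_DS = 0.156 V (the root below V_ov).
I_D = (12.5 − 0.156) / 12.8 = 0.964 mA.

I_D = 0.964 mA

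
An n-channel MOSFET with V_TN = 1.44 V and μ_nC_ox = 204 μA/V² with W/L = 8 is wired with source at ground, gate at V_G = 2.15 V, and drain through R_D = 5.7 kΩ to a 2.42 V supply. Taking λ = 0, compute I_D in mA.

V_GS = V_G = 2.15 V, so V_ov = 2.15 − 1.44 = 0.71 V.
k_n = μ_nC_ox · (W/L) = 1.632 mA/V².
Assume saturation: I_D = ½ k_n V_ov² = 0.5 × 1.632 × 0.71² = 0.411 mA, giving V_DS = V_DD − I_D R_D = 2.42 − 0.411 × 5.7 = 0.0753 V.
But 0.0753 V < V_ov = 0.71 V, so the device is actually in triode.
In triode I_D = k_n[V_ov V_DS − ½ V_DS²] and I_D = (V_DD − V_DS)/R_D. Equating: 4.65 V_DS² − 7.605 V_DS + 2.42 = 0, giving V_DS = 0.433 V (the root below V_ov).
I_D = (2.42 − 0.433) / 5.7 = 0.349 mA.

I_D = 0.349 mA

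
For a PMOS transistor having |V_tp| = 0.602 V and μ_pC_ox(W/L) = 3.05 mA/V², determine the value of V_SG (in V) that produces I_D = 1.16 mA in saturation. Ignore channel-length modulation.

V_SG = 1.47 V

In saturation I_D = ½ k_p (V_SG − |V_tp|)², so V_SG − |V_tp| = √(2 I_D / k_p) = √(2 × 1.16 / 3.05) = 0.872 V.
V_SG = 0.602 + 0.872 = 1.47 V.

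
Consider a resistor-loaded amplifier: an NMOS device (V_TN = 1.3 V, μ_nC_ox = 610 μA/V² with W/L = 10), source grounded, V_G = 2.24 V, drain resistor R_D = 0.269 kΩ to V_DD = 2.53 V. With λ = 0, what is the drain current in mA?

I_D = 2.69 mA

V_GS = V_G = 2.24 V, so V_ov = 2.24 − 1.3 = 0.94 V.
k_n = μ_nC_ox · (W/L) = 6.1 mA/V².
Assume saturation: I_D = ½ k_n V_ov² = 0.5 × 6.1 × 0.94² = 2.69 mA, giving V_DS = V_DD − I_D R_D = 2.53 − 2.69 × 0.269 = 1.81 V.
V_DS = 1.81 V ≥ V_ov = 0.94 V, confirming saturation.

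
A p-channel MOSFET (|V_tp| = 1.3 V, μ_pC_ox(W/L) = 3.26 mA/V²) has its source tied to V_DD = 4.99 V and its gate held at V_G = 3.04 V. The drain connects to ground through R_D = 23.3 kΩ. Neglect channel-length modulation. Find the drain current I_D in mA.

V_SG = V_DD − V_G = 4.99 − 3.04 = 1.95 V, so V_ov = 1.95 − 1.3 = 0.65 V.
Assume saturation: I_D = ½ k_p V_ov² = 0.5 × 3.26 × 0.65² = 0.689 mA, giving V_SD = V_DD − I_D R_D = 4.99 − 0.689 × 23.3 = -11.1 V.
But -11.1 V < V_ov = 0.65 V, so the device is actually in triode.
In triode I_D = k_p[V_ov V_SD − ½ V_SD²] and I_D = (V_DD − V_SD)/R_D. Equating: 38 V_SD² − 50.37 V_SD + 4.99 = 0, giving V_SD = 0.108 V (the root below V_ov).
I_D = (4.99 − 0.108) / 23.3 = 0.21 mA.

I_D = 0.210 mA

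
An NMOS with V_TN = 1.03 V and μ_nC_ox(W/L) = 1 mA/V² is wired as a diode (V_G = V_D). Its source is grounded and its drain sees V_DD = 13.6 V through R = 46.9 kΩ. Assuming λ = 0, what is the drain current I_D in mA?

I_D = 0.253 mA

With gate tied to drain, V_GS = V_DS ≥ V_GS − V_TN, so the device is in saturation.
KCL at the drain: ½ k_n (V_GS − V_TN)² = (V_DD − V_GS)/R.
Let x = V_GS − 1.03. Then 23.4 x² + x − 12.57 = 0, giving x = 0.711 V (positive root), so V_GS = 1.74 V.
I_D = (V_DD − V_GS)/R = (13.6 − 1.74) / 46.9 = 0.253 mA.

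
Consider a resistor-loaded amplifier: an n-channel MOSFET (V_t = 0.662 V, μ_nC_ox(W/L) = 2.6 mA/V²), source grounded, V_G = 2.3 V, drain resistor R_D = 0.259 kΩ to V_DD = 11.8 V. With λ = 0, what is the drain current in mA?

V_GS = V_G = 2.3 V, so V_ov = 2.3 − 0.662 = 1.64 V.
Assume saturation: I_D = ½ k_n V_ov² = 0.5 × 2.6 × 1.64² = 3.49 mA, giving V_DS = V_DD − I_D R_D = 11.8 − 3.49 × 0.259 = 10.9 V.
V_DS = 10.9 V ≥ V_ov = 1.64 V, confirming saturation.

I_D = 3.49 mA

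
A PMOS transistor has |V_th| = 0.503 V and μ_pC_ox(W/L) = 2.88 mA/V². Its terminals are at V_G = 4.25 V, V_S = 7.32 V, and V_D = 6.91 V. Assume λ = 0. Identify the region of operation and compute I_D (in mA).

Triode; I_D = 2.79 mA

V_SG = V_S − V_G = 7.32 − 4.25 = 3.07 V; V_SD = V_S − V_D = 7.32 − 6.91 = 0.41 V.
V_ov = V_SG − |V_th| = 3.07 − 0.503 = 2.57 V.
Since V_SD = 0.41 V < V_ov = 2.57 V, the device is in the triode region.
I_D = k_p [V_ov · V_SD − ½ V_SD²] = 2.88 × [2.57 × 0.41 − 0.5 × 0.41²] = 2.79 mA.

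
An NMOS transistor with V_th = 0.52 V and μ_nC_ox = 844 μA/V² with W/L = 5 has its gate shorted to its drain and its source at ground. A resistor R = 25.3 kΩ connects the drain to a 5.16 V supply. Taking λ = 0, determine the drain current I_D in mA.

I_D = 0.172 mA

With gate tied to drain, V_GS = V_DS ≥ V_GS − V_th, so the device is in saturation.
k_n = μ_nC_ox · (W/L) = 4.22 mA/V².
KCL at the drain: ½ k_n (V_GS − V_th)² = (V_DD − V_GS)/R.
Let x = V_GS − 0.52. Then 53.4 x² + x − 4.64 = 0, giving x = 0.286 V (positive root), so V_GS = 0.806 V.
I_D = (V_DD − V_GS)/R = (5.16 − 0.806) / 25.3 = 0.172 mA.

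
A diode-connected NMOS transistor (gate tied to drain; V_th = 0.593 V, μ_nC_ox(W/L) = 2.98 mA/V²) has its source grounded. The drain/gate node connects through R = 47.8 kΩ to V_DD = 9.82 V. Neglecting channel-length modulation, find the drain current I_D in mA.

I_D = 0.186 mA

With gate tied to drain, V_GS = V_DS ≥ V_GS − V_th, so the device is in saturation.
KCL at the drain: ½ k_n (V_GS − V_th)² = (V_DD − V_GS)/R.
Let x = V_GS − 0.593. Then 71.2 x² + x − 9.227 = 0, giving x = 0.353 V (positive root), so V_GS = 0.946 V.
I_D = (V_DD − V_GS)/R = (9.82 − 0.946) / 47.8 = 0.186 mA.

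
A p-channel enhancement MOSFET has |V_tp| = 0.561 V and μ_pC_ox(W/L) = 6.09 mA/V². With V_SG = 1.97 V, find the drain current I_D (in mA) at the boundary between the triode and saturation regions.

At the boundary V_SD = V_ov = V_SG − |V_tp| = 1.97 − 0.561 = 1.41 V.
I_D = ½ k_p V_ov² = 0.5 × 6.09 × 1.41² = 6.05 mA.

I_D = 6.05 mA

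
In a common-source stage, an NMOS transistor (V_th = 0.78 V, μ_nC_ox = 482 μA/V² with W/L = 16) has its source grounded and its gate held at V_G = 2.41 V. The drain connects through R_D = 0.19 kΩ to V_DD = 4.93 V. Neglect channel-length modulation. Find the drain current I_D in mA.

V_GS = V_G = 2.41 V, so V_ov = 2.41 − 0.78 = 1.63 V.
k_n = μ_nC_ox · (W/L) = 7.712 mA/V².
Assume saturation: I_D = ½ k_n V_ov² = 0.5 × 7.712 × 1.63² = 10.2 mA, giving V_DS = V_DD − I_D R_D = 4.93 − 10.2 × 0.19 = 2.98 V.
V_DS = 2.98 V ≥ V_ov = 1.63 V, confirming saturation.

I_D = 10.2 mA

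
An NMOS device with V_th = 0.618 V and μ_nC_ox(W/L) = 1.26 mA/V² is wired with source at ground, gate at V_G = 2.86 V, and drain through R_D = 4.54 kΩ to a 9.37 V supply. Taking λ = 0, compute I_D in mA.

V_GS = V_G = 2.86 V, so V_ov = 2.86 − 0.618 = 2.24 V.
Assume saturation: I_D = ½ k_n V_ov² = 0.5 × 1.26 × 2.24² = 3.17 mA, giving V_DS = V_DD − I_D R_D = 9.37 − 3.17 × 4.54 = -5.01 V.
But -5.01 V < V_ov = 2.24 V, so the device is actually in triode.
In triode I_D = k_n[V_ov V_DS − ½ V_DS²] and I_D = (V_DD − V_DS)/R_D. Equating: 2.86 V_DS² − 13.83 V_DS + 9.37 = 0, giving V_DS = 0.815 V (the root below V_ov).
I_D = (9.37 − 0.815) / 4.54 = 1.88 mA.

I_D = 1.88 mA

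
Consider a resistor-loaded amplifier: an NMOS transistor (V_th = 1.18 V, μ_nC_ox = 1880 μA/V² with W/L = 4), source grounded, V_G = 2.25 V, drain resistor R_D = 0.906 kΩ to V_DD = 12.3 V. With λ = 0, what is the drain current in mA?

V_GS = V_G = 2.25 V, so V_ov = 2.25 − 1.18 = 1.07 V.
k_n = μ_nC_ox · (W/L) = 7.52 mA/V².
Assume saturation: I_D = ½ k_n V_ov² = 0.5 × 7.52 × 1.07² = 4.3 mA, giving V_DS = V_DD − I_D R_D = 12.3 − 4.3 × 0.906 = 8.4 V.
V_DS = 8.4 V ≥ V_ov = 1.07 V, confirming saturation.

I_D = 4.30 mA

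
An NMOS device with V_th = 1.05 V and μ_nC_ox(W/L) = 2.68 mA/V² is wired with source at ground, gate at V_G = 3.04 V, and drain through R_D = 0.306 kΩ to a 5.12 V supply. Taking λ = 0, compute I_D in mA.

I_D = 5.31 mA

V_GS = V_G = 3.04 V, so V_ov = 3.04 − 1.05 = 1.99 V.
Assume saturation: I_D = ½ k_n V_ov² = 0.5 × 2.68 × 1.99² = 5.31 mA, giving V_DS = V_DD − I_D R_D = 5.12 − 5.31 × 0.306 = 3.5 V.
V_DS = 3.5 V ≥ V_ov = 1.99 V, confirming saturation.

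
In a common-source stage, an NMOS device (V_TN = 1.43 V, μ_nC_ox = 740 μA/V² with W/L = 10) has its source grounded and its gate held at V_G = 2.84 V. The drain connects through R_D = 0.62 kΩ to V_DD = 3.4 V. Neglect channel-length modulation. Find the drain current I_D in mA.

I_D = 4.60 mA

V_GS = V_G = 2.84 V, so V_ov = 2.84 − 1.43 = 1.41 V.
k_n = μ_nC_ox · (W/L) = 7.4 mA/V².
Assume saturation: I_D = ½ k_n V_ov² = 0.5 × 7.4 × 1.41² = 7.36 mA, giving V_DS = V_DD − I_D R_D = 3.4 − 7.36 × 0.62 = -1.16 V.
But -1.16 V < V_ov = 1.41 V, so the device is actually in triode.
In triode I_D = k_n[V_ov V_DS − ½ V_DS²] and I_D = (V_DD − V_DS)/R_D. Equating: 2.29 V_DS² − 7.469 V_DS + 3.4 = 0, giving V_DS = 0.547 V (the root below V_ov).
I_D = (3.4 − 0.547) / 0.62 = 4.6 mA.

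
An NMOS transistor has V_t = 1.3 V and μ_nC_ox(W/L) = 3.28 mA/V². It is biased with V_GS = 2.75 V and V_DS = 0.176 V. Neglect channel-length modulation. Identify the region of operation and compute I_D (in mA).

Triode; I_D = 0.786 mA

V_ov = V_GS − V_t = 2.75 − 1.3 = 1.45 V.
Since V_DS = 0.176 V < V_ov = 1.45 V, the device is in the triode region.
I_D = k_n [V_ov · V_DS − ½ V_DS²] = 3.28 × [1.45 × 0.176 − 0.5 × 0.176²] = 0.786 mA.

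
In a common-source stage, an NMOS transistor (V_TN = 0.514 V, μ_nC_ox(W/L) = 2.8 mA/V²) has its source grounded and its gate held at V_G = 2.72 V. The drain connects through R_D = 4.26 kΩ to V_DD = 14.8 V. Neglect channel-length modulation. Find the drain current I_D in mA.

V_GS = V_G = 2.72 V, so V_ov = 2.72 − 0.514 = 2.21 V.
Assume saturation: I_D = ½ k_n V_ov² = 0.5 × 2.8 × 2.21² = 6.81 mA, giving V_DS = V_DD − I_D R_D = 14.8 − 6.81 × 4.26 = -14.2 V.
But -14.2 V < V_ov = 2.21 V, so the device is actually in triode.
In triode I_D = k_n[V_ov V_DS − ½ V_DS²] and I_D = (V_DD − V_DS)/R_D. Equating: 5.96 V_DS² − 27.31 V_DS + 14.8 = 0, giving V_DS = 0.628 V (the root below V_ov).
I_D = (14.8 − 0.628) / 4.26 = 3.33 mA.

I_D = 3.33 mA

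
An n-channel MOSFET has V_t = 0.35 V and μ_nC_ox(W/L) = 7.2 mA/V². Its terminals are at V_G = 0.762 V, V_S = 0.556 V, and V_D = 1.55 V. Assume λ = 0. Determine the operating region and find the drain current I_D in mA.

V_GS = V_G − V_S = 0.762 − 0.556 = 0.206 V; V_DS = V_D − V_S = 1.55 − 0.556 = 0.994 V.
V_GS = 0.206 V < V_t = 0.35 V, so the transistor is in cutoff.

Cutoff; I_D = 0 mA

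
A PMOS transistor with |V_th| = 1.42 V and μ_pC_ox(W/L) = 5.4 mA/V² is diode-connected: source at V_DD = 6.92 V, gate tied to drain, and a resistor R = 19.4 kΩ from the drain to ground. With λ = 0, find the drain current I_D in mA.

With gate tied to drain, V_SG = V_SD ≥ V_SG − |V_th|, so the device is in saturation.
KCL at the drain: ½ k_p (V_SG − |V_th|)² = (V_DD − V_SG)/R.
Let x = V_SG − 1.42. Then 52.4 x² + x − 5.5 = 0, giving x = 0.315 V (positive root), so V_SG = 1.73 V.
I_D = (V_DD − V_SG)/R = (6.92 − 1.73) / 19.4 = 0.267 mA.

I_D = 0.267 mA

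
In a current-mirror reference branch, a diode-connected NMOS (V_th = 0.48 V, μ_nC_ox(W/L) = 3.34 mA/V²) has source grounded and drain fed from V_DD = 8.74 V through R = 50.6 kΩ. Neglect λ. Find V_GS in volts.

With gate tied to drain, V_GS = V_DS ≥ V_GS − V_th, so the device is in saturation.
KCL at the drain: ½ k_n (V_GS − V_th)² = (V_DD − V_GS)/R.
Let x = V_GS − 0.48. Then 84.5 x² + x − 8.26 = 0, giving x = 0.307 V (positive root), so V_GS = 0.787 V.
I_D = (V_DD − V_GS)/R = (8.74 − 0.787) / 50.6 = 0.157 mA.

V_GS = 0.787 V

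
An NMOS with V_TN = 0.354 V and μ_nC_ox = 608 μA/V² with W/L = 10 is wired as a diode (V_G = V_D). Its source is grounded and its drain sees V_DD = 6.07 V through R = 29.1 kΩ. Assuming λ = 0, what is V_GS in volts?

V_GS = 0.603 V

With gate tied to drain, V_GS = V_DS ≥ V_GS − V_TN, so the device is in saturation.
k_n = μ_nC_ox · (W/L) = 6.08 mA/V².
KCL at the drain: ½ k_n (V_GS − V_TN)² = (V_DD − V_GS)/R.
Let x = V_GS − 0.354. Then 88.5 x² + x − 5.716 = 0, giving x = 0.249 V (positive root), so V_GS = 0.603 V.
I_D = (V_DD − V_GS)/R = (6.07 − 0.603) / 29.1 = 0.188 mA.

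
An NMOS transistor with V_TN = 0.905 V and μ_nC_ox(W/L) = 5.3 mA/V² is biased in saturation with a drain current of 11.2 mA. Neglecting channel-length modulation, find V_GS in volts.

V_GS = 2.96 V

In saturation I_D = ½ k_n (V_GS − V_TN)², so V_GS − V_TN = √(2 I_D / k_n) = √(2 × 11.2 / 5.3) = 2.06 V.
V_GS = 0.905 + 2.06 = 2.96 V.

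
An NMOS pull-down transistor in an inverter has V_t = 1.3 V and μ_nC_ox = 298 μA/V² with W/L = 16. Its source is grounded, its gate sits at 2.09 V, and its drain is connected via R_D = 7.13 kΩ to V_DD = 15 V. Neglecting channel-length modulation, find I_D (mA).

V_GS = V_G = 2.09 V, so V_ov = 2.09 − 1.3 = 0.79 V.
k_n = μ_nC_ox · (W/L) = 4.768 mA/V².
Assume saturation: I_D = ½ k_n V_ov² = 0.5 × 4.768 × 0.79² = 1.49 mA, giving V_DS = V_DD − I_D R_D = 15 − 1.49 × 7.13 = 4.39 V.
V_DS = 4.39 V ≥ V_ov = 0.79 V, confirming saturation.

I_D = 1.49 mA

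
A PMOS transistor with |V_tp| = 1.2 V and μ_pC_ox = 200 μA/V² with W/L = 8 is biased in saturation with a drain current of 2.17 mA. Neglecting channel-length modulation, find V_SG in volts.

k_p = μ_pC_ox · (W/L) = 1.6 mA/V².
In saturation I_D = ½ k_p (V_SG − |V_tp|)², so V_SG − |V_tp| = √(2 I_D / k_p) = √(2 × 2.17 / 1.6) = 1.65 V.
V_SG = 1.2 + 1.65 = 2.85 V.

V_SG = 2.85 V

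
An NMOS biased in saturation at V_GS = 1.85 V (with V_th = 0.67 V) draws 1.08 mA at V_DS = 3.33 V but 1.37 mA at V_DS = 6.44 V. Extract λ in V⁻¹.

With V_GS fixed, I_D ∝ (1 + λ V_DS) in saturation, so I_D2/I_D1 = (1 + λ V_DS2)/(1 + λ V_DS1).
1.37/1.08 = 1.269 = (1 + 6.44 λ)/(1 + 3.33 λ).
Solving: λ (I_D1 V_DS2 − I_D2 V_DS1) = I_D2 − I_D1, so λ = (1.37 − 1.08) / (1.08 × 6.44 − 1.37 × 3.33) = 0.29 / 2.39 = 0.121 V⁻¹.

λ = 0.121 V⁻¹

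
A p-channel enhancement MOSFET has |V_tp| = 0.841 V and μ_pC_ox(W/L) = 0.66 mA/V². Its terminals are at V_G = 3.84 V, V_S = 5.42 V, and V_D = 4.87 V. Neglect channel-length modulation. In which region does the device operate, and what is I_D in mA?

V_SG = V_S − V_G = 5.42 − 3.84 = 1.58 V; V_SD = V_S − V_D = 5.42 − 4.87 = 0.55 V.
V_ov = V_SG − |V_tp| = 1.58 − 0.841 = 0.739 V.
Since V_SD = 0.55 V < V_ov = 0.739 V, the device is in the triode region.
I_D = k_p [V_ov · V_SD − ½ V_SD²] = 0.66 × [0.739 × 0.55 − 0.5 × 0.55²] = 0.168 mA.

Triode; I_D = 0.168 mA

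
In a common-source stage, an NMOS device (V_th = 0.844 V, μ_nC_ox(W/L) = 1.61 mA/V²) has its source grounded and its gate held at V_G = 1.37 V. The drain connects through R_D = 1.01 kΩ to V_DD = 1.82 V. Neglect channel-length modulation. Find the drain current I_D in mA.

I_D = 0.223 mA

V_GS = V_G = 1.37 V, so V_ov = 1.37 − 0.844 = 0.526 V.
Assume saturation: I_D = ½ k_n V_ov² = 0.5 × 1.61 × 0.526² = 0.223 mA, giving V_DS = V_DD − I_D R_D = 1.82 − 0.223 × 1.01 = 1.6 V.
V_DS = 1.6 V ≥ V_ov = 0.526 V, confirming saturation.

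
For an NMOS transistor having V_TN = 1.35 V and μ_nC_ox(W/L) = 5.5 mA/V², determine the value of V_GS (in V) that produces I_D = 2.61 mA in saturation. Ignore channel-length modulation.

V_GS = 2.32 V

In saturation I_D = ½ k_n (V_GS − V_TN)², so V_GS − V_TN = √(2 I_D / k_n) = √(2 × 2.61 / 5.5) = 0.974 V.
V_GS = 1.35 + 0.974 = 2.32 V.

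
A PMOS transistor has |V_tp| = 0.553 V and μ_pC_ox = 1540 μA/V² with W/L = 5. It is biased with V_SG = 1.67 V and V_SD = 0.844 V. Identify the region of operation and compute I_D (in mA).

Triode; I_D = 4.52 mA

k_p = μ_pC_ox · (W/L) = 7.7 mA/V².
V_ov = V_SG − |V_tp| = 1.67 − 0.553 = 1.12 V.
Since V_SD = 0.844 V < V_ov = 1.12 V, the device is in the triode region.
I_D = k_p [V_ov · V_SD − ½ V_SD²] = 7.7 × [1.12 × 0.844 − 0.5 × 0.844²] = 4.52 mA.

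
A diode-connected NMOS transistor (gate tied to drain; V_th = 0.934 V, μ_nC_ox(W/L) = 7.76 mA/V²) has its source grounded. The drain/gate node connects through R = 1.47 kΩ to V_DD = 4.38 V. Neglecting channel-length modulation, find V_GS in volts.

V_GS = 1.63 V

With gate tied to drain, V_GS = V_DS ≥ V_GS − V_th, so the device is in saturation.
KCL at the drain: ½ k_n (V_GS − V_th)² = (V_DD − V_GS)/R.
Let x = V_GS − 0.934. Then 5.7 x² + x − 3.446 = 0, giving x = 0.695 V (positive root), so V_GS = 1.63 V.
I_D = (V_DD − V_GS)/R = (4.38 − 1.63) / 1.47 = 1.87 mA.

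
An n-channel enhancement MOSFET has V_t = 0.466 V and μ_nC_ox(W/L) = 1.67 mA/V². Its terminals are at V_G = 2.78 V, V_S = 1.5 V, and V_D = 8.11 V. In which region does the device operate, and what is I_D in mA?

V_GS = V_G − V_S = 2.78 − 1.5 = 1.28 V; V_DS = V_D − V_S = 8.11 − 1.5 = 6.61 V.
V_ov = V_GS − V_t = 1.28 − 0.466 = 0.814 V.
Since V_DS = 6.61 V ≥ V_ov = 0.814 V, the device is in saturation.
I_D = ½ k_n V_ov² = 0.5 × 1.67 × 0.814² = 0.553 mA.

Saturation; I_D = 0.553 mA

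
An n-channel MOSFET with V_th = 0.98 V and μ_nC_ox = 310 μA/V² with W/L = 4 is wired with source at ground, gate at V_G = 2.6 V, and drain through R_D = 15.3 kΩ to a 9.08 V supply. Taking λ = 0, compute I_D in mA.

V_GS = V_G = 2.6 V, so V_ov = 2.6 − 0.98 = 1.62 V.
k_n = μ_nC_ox · (W/L) = 1.24 mA/V².
Assume saturation: I_D = ½ k_n V_ov² = 0.5 × 1.24 × 1.62² = 1.63 mA, giving V_DS = V_DD − I_D R_D = 9.08 − 1.63 × 15.3 = -15.8 V.
But -15.8 V < V_ov = 1.62 V, so the device is actually in triode.
In triode I_D = k_n[V_ov V_DS − ½ V_DS²] and I_D = (V_DD − V_DS)/R_D. Equating: 9.49 V_DS² − 31.73 V_DS + 9.08 = 0, giving V_DS = 0.316 V (the root below V_ov).
I_D = (9.08 − 0.316) / 15.3 = 0.573 mA.

I_D = 0.573 mA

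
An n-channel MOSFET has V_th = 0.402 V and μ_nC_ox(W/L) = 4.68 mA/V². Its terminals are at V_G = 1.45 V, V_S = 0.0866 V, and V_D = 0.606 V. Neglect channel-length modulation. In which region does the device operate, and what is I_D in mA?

V_GS = V_G − V_S = 1.45 − 0.0866 = 1.36 V; V_DS = V_D − V_S = 0.606 − 0.0866 = 0.519 V.
V_ov = V_GS − V_th = 1.36 − 0.402 = 0.961 V.
Since V_DS = 0.519 V < V_ov = 0.961 V, the device is in the triode region.
I_D = k_n [V_ov · V_DS − ½ V_DS²] = 4.68 × [0.961 × 0.519 − 0.5 × 0.519²] = 1.71 mA.

Triode; I_D = 1.71 mA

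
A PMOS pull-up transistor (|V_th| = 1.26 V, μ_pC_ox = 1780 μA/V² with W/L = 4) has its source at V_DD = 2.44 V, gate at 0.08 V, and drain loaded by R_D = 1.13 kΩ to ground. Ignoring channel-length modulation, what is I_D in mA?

I_D = 1.91 mA

V_SG = V_DD − V_G = 2.44 − 0.08 = 2.36 V, so V_ov = 2.36 − 1.26 = 1.1 V.
k_p = μ_pC_ox · (W/L) = 7.12 mA/V².
Assume saturation: I_D = ½ k_p V_ov² = 0.5 × 7.12 × 1.1² = 4.31 mA, giving V_SD = V_DD − I_D R_D = 2.44 − 4.31 × 1.13 = -2.43 V.
But -2.43 V < V_ov = 1.1 V, so the device is actually in triode.
In triode I_D = k_p[V_ov V_SD − ½ V_SD²] and I_D = (V_DD − V_SD)/R_D. Equating: 4.02 V_SD² − 9.85 V_SD + 2.44 = 0, giving V_SD = 0.28 V (the root below V_ov).
I_D = (2.44 − 0.28) / 1.13 = 1.91 mA.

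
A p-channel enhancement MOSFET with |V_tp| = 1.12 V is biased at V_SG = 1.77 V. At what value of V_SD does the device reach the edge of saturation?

V_SD,sat = 0.650 V

The boundary between triode and saturation is V_SD = V_SG − |V_tp| = V_ov.
V_ov = 1.77 − 1.12 = 0.65 V.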